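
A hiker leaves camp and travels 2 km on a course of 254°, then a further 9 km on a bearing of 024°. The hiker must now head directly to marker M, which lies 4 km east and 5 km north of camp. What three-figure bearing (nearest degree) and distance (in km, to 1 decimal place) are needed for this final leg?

140°, 3.5 km

Leg 1 (254°, 2 km): east 2 sin 254° = -1.92, north 2 cos 254° = -0.55
Leg 2 (024°, 9 km): east 9 sin 24° = 3.66, north 9 cos 24° = 8.22
Current position: (1.74, 7.67). Target: (4, 5). Remaining: Δeast = 2.26, Δnorth = -2.67.
Bearing = atan2(2.26, -2.67) mod 360° = 139.74°; distance = √((2.26)² + (-2.67)²) = 3.500 km.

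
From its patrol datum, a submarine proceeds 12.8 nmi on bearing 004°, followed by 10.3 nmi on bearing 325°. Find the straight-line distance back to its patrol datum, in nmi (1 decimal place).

Leg 1 (004°, 12.8 nmi): east 12.8 sin 4° = 0.89, north 12.8 cos 4° = 12.77
Leg 2 (325°, 10.3 nmi): east 10.3 sin 325° = -5.91, north 10.3 cos 325° = 8.44
Net: -5.01 east, 21.21 north. Distance = √((-5.01)² + (21.21)²) = 21.791 nmi.

21.8 nmi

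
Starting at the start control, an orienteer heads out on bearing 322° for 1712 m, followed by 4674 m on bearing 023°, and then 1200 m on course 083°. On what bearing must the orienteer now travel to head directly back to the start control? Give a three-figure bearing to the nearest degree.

Leg 1 (322°, 1712 m): east 1712 sin 322° = -1054.01, north 1712 cos 322° = 1349.07
Leg 2 (023°, 4674 m): east 4674 sin 23° = 1826.28, north 4674 cos 23° = 4302.44
Leg 3 (083°, 1200 m): east 1200 sin 83° = 1191.06, north 1200 cos 83° = 146.24
Net displacement: 1963.32 east, 5797.76 north. Direction back to start is (-1963.32, -5797.76): bearing = atan2(-1963.32, -5797.76) mod 360° = 198.71° ≈ 199°.

199°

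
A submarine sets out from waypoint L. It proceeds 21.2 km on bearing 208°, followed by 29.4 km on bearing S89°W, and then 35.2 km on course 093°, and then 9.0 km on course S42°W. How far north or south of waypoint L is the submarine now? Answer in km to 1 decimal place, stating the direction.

Leg 1 (208°, 21.2 km): east 21.2 sin 208° = -9.95, north 21.2 cos 208° = -18.72
Leg 2 (S89°W, 29.4 km): east 29.4 sin 269° = -29.40, north 29.4 cos 269° = -0.51
Leg 3 (093°, 35.2 km): east 35.2 sin 93° = 35.15, north 35.2 cos 93° = -1.84
Leg 4 (S42°W, 9.0 km): east 9.0 sin 222° = -6.02, north 9.0 cos 222° = -6.69
Net north component: -27.76 km.

27.8 km south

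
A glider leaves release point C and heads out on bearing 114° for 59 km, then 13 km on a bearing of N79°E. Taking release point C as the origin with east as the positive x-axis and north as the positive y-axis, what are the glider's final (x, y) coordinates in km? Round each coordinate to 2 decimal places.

(66.66, -21.52)

Leg 1 (114°, 59 km): east 59 sin 114° = 53.90, north 59 cos 114° = -24.00
Leg 2 (N79°E, 13 km): east 13 sin 79° = 12.76, north 13 cos 79° = 2.48
Summing: 66.66 km east, -21.52 km north → (66.66, -21.52).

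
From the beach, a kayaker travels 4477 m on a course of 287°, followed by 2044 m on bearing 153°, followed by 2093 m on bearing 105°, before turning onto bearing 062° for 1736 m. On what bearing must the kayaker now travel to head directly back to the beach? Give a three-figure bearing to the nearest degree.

Leg 1 (287°, 4477 m): east 4477 sin 287° = -4281.38, north 4477 cos 287° = 1308.95
Leg 2 (153°, 2044 m): east 2044 sin 153° = 927.96, north 2044 cos 153° = -1821.22
Leg 3 (105°, 2093 m): east 2093 sin 105° = 2021.68, north 2093 cos 105° = -541.71
Leg 4 (062°, 1736 m): east 1736 sin 62° = 1532.80, north 1736 cos 62° = 815.00
Net displacement: 201.06 east, -238.97 north. Direction back to start is (-201.06, 238.97): bearing = atan2(-201.06, 238.97) mod 360° = 319.92° ≈ 320°.

320°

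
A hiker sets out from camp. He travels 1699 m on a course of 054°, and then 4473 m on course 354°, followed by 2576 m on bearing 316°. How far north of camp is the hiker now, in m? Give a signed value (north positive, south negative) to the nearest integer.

Leg 1 (054°, 1699 m): east 1699 sin 54° = 1374.52, north 1699 cos 54° = 998.65
Leg 2 (354°, 4473 m): east 4473 sin 354° = -467.56, north 4473 cos 354° = 4448.50
Leg 3 (316°, 2576 m): east 2576 sin 316° = -1789.44, north 2576 cos 316° = 1853.02
Net north component: 7300.16 m.

7300 m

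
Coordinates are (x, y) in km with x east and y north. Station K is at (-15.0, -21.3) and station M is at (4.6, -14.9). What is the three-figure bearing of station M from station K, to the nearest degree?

072°

Δeast = 4.6 − -15.0 = 19.60; Δnorth = -14.9 − -21.3 = 6.40.
Bearing = atan2(Δeast, Δnorth) mod 360° = 71.92° ≈ 072°.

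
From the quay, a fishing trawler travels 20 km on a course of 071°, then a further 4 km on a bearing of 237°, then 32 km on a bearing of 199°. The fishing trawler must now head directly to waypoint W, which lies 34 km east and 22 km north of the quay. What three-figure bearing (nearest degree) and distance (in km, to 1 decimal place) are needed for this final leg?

031°, 55.9 km

Leg 1 (071°, 20 km): east 20 sin 71° = 18.91, north 20 cos 71° = 6.51
Leg 2 (237°, 4 km): east 4 sin 237° = -3.35, north 4 cos 237° = -2.18
Leg 3 (199°, 32 km): east 32 sin 199° = -10.42, north 32 cos 199° = -30.26
Current position: (5.14, -25.92). Target: (34, 22). Remaining: Δeast = 28.86, Δnorth = 47.92.
Bearing = atan2(28.86, 47.92) mod 360° = 31.06°; distance = √((28.86)² + (47.92)²) = 55.944 km.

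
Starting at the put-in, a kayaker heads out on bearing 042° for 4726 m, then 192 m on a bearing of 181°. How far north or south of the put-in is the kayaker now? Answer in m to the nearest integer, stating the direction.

Leg 1 (042°, 4726 m): east 4726 sin 42° = 3162.31, north 4726 cos 42° = 3512.10
Leg 2 (181°, 192 m): east 192 sin 181° = -3.35, north 192 cos 181° = -191.97
Net north component: 3320.13 m.

3320 m north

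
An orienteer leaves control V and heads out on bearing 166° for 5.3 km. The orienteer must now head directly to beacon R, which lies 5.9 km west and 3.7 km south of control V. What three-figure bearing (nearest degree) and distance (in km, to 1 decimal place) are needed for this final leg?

281°, 7.3 km

Leg 1 (166°, 5.3 km): east 5.3 sin 166° = 1.28, north 5.3 cos 166° = -5.14
Current position: (1.28, -5.14). Target: (-5.9, -3.7). Remaining: Δeast = -7.18, Δnorth = 1.44.
Bearing = atan2(-7.18, 1.44) mod 360° = 281.36°; distance = √((-7.18)² + (1.44)²) = 7.326 km.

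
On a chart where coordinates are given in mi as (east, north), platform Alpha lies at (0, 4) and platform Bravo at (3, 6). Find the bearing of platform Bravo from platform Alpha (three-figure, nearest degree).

056°

Δeast = 3 − 0 = 3.00; Δnorth = 6 − 4 = 2.00.
Bearing = atan2(Δeast, Δnorth) mod 360° = 56.31° ≈ 056°.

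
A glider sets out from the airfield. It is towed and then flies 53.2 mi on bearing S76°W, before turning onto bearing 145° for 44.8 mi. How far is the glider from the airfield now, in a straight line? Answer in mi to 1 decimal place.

55.9 mi

Leg 1 (S76°W, 53.2 mi): east 53.2 sin 256° = -51.62, north 53.2 cos 256° = -12.87
Leg 2 (145°, 44.8 mi): east 44.8 sin 145° = 25.70, north 44.8 cos 145° = -36.70
Net: -25.92 east, -49.57 north. Distance = √((-25.92)² + (-49.57)²) = 55.938 mi.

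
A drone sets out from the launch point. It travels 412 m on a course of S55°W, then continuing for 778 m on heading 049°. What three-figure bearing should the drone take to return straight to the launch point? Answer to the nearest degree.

Leg 1 (S55°W, 412 m): east 412 sin 235° = -337.49, north 412 cos 235° = -236.31
Leg 2 (049°, 778 m): east 778 sin 49° = 587.16, north 778 cos 49° = 510.41
Net displacement: 249.67 east, 274.10 north. Direction back to start is (-249.67, -274.10): bearing = atan2(-249.67, -274.10) mod 360° = 222.33° ≈ 222°.

222°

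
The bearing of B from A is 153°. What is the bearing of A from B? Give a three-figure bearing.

Back-bearing = 153° + 180° = 333°.

333°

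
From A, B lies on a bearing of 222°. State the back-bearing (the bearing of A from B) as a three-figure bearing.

042°

Back-bearing = 222° − 180° = 042°.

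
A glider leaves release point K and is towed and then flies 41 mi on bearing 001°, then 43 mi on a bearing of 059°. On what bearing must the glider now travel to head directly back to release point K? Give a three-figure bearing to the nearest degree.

Leg 1 (001°, 41 mi): east 41 sin 1° = 0.72, north 41 cos 1° = 40.99
Leg 2 (059°, 43 mi): east 43 sin 59° = 36.86, north 43 cos 59° = 22.15
Net displacement: 37.57 east, 63.14 north. Direction back to start is (-37.57, -63.14): bearing = atan2(-37.57, -63.14) mod 360° = 210.76° ≈ 211°.

211°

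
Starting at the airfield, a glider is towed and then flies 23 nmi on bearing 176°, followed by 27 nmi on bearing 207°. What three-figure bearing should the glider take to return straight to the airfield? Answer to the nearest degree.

Leg 1 (176°, 23 nmi): east 23 sin 176° = 1.60, north 23 cos 176° = -22.94
Leg 2 (207°, 27 nmi): east 27 sin 207° = -12.26, north 27 cos 207° = -24.06
Net displacement: -10.65 east, -47.00 north. Direction back to start is (10.65, 47.00): bearing = atan2(10.65, 47.00) mod 360° = 12.77° ≈ 013°.

013°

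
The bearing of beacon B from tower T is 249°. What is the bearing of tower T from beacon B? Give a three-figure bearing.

069°

Back-bearing = 249° − 180° = 069°.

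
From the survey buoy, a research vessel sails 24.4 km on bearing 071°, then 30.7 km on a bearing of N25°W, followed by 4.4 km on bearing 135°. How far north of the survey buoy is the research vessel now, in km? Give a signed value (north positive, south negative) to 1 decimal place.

Leg 1 (071°, 24.4 km): east 24.4 sin 71° = 23.07, north 24.4 cos 71° = 7.94
Leg 2 (N25°W, 30.7 km): east 30.7 sin 335° = -12.97, north 30.7 cos 335° = 27.82
Leg 3 (135°, 4.4 km): east 4.4 sin 135° = 3.11, north 4.4 cos 135° = -3.11
Net north component: 32.66 km.

32.7 km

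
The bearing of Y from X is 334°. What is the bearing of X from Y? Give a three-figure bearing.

154°

Back-bearing = 334° − 180° = 154°.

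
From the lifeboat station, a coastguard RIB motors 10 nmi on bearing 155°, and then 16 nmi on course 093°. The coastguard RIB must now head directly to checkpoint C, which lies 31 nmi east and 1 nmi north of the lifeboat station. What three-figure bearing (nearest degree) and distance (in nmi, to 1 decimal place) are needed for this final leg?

045°, 15.3 nmi

Leg 1 (155°, 10 nmi): east 10 sin 155° = 4.23, north 10 cos 155° = -9.06
Leg 2 (093°, 16 nmi): east 16 sin 93° = 15.98, north 16 cos 93° = -0.84
Current position: (20.20, -9.90). Target: (31, 1). Remaining: Δeast = 10.80, Δnorth = 10.90.
Bearing = atan2(10.80, 10.90) mod 360° = 44.72°; distance = √((10.80)² + (10.90)²) = 15.342 nmi.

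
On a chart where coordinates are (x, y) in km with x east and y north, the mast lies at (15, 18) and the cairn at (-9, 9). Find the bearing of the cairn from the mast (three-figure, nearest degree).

249°

Δeast = -9 − 15 = -24.00; Δnorth = 9 − 18 = -9.00.
Bearing = atan2(Δeast, Δnorth) mod 360° = 249.44° ≈ 249°.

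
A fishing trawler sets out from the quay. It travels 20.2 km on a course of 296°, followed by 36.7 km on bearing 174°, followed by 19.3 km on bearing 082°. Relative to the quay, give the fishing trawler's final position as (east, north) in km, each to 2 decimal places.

(4.79, -24.96)

Leg 1 (296°, 20.2 km): east 20.2 sin 296° = -18.16, north 20.2 cos 296° = 8.86
Leg 2 (174°, 36.7 km): east 36.7 sin 174° = 3.84, north 36.7 cos 174° = -36.50
Leg 3 (082°, 19.3 km): east 19.3 sin 82° = 19.11, north 19.3 cos 82° = 2.69
Summing: 4.79 km east, -24.96 km north → (4.79, -24.96).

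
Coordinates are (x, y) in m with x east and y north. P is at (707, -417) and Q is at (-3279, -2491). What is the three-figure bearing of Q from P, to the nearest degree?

243°

Δeast = -3279 − 707 = -3986.00; Δnorth = -2491 − -417 = -2074.00.
Bearing = atan2(Δeast, Δnorth) mod 360° = 242.51° ≈ 243°.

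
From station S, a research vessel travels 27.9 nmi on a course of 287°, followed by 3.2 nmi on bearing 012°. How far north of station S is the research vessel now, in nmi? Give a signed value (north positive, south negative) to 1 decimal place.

Leg 1 (287°, 27.9 nmi): east 27.9 sin 287° = -26.68, north 27.9 cos 287° = 8.16
Leg 2 (012°, 3.2 nmi): east 3.2 sin 12° = 0.67, north 3.2 cos 12° = 3.13
Net north component: 11.29 nmi.

11.3 nmi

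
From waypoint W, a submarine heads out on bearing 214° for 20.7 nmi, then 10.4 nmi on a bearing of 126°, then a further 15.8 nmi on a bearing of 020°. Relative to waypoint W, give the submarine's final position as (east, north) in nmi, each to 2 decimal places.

(2.24, -8.43)

Leg 1 (214°, 20.7 nmi): east 20.7 sin 214° = -11.58, north 20.7 cos 214° = -17.16
Leg 2 (126°, 10.4 nmi): east 10.4 sin 126° = 8.41, north 10.4 cos 126° = -6.11
Leg 3 (020°, 15.8 nmi): east 15.8 sin 20° = 5.40, north 15.8 cos 20° = 14.85
Summing: 2.24 nmi east, -8.43 nmi north → (2.24, -8.43).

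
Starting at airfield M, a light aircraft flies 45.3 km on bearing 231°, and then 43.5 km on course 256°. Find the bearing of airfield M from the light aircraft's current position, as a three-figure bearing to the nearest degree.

063°

Leg 1 (231°, 45.3 km): east 45.3 sin 231° = -35.20, north 45.3 cos 231° = -28.51
Leg 2 (256°, 43.5 km): east 43.5 sin 256° = -42.21, north 43.5 cos 256° = -10.52
Net displacement: -77.41 east, -39.03 north. Direction back to start is (77.41, 39.03): bearing = atan2(77.41, 39.03) mod 360° = 63.24° ≈ 063°.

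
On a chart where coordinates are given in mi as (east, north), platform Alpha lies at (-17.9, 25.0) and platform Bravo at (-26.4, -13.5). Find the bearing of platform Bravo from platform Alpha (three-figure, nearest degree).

192°

Δeast = -26.4 − -17.9 = -8.50; Δnorth = -13.5 − 25.0 = -38.50.
Bearing = atan2(Δeast, Δnorth) mod 360° = 192.45° ≈ 192°.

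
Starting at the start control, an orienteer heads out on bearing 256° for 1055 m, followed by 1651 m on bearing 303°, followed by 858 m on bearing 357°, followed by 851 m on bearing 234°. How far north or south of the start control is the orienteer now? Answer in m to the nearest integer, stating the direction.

1001 m north

Leg 1 (256°, 1055 m): east 1055 sin 256° = -1023.66, north 1055 cos 256° = -255.23
Leg 2 (303°, 1651 m): east 1651 sin 303° = -1384.65, north 1651 cos 303° = 899.20
Leg 3 (357°, 858 m): east 858 sin 357° = -44.90, north 858 cos 357° = 856.82
Leg 4 (234°, 851 m): east 851 sin 234° = -688.47, north 851 cos 234° = -500.21
Net north component: 1000.59 m.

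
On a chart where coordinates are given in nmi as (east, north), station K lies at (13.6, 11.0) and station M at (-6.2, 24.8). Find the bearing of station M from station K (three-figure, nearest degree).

Δeast = -6.2 − 13.6 = -19.80; Δnorth = 24.8 − 11.0 = 13.80.
Bearing = atan2(Δeast, Δnorth) mod 360° = 304.88° ≈ 305°.

305°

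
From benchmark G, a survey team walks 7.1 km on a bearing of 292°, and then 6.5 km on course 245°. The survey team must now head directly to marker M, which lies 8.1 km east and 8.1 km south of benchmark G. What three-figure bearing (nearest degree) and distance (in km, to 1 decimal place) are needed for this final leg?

Leg 1 (292°, 7.1 km): east 7.1 sin 292° = -6.58, north 7.1 cos 292° = 2.66
Leg 2 (245°, 6.5 km): east 6.5 sin 245° = -5.89, north 6.5 cos 245° = -2.75
Current position: (-12.47, -0.09). Target: (8.1, -8.1). Remaining: Δeast = 20.57, Δnorth = -8.01.
Bearing = atan2(20.57, -8.01) mod 360° = 111.28°; distance = √((20.57)² + (-8.01)²) = 22.079 km.

111°, 22.1 km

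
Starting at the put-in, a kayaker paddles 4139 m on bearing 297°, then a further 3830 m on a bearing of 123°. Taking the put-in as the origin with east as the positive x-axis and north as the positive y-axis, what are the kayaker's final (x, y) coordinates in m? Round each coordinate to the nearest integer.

(-476, -207)

Leg 1 (297°, 4139 m): east 4139 sin 297° = -3687.88, north 4139 cos 297° = 1879.07
Leg 2 (123°, 3830 m): east 3830 sin 123° = 3212.11, north 3830 cos 123° = -2085.97
Summing: -475.77 m east, -206.90 m north → (-476, -207).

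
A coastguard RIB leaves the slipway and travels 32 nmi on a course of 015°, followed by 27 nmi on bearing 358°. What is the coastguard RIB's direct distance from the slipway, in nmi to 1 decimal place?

58.4 nmi

Leg 1 (015°, 32 nmi): east 32 sin 15° = 8.28, north 32 cos 15° = 30.91
Leg 2 (358°, 27 nmi): east 27 sin 358° = -0.94, north 27 cos 358° = 26.98
Net: 7.34 east, 57.89 north. Distance = √((7.34)² + (57.89)²) = 58.357 nmi.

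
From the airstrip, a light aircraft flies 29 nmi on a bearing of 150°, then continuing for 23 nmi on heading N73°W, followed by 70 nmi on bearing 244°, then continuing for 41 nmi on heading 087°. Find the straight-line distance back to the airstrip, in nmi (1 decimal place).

Leg 1 (150°, 29 nmi): east 29 sin 150° = 14.50, north 29 cos 150° = -25.11
Leg 2 (N73°W, 23 nmi): east 23 sin 287° = -22.00, north 23 cos 287° = 6.72
Leg 3 (244°, 70 nmi): east 70 sin 244° = -62.92, north 70 cos 244° = -30.69
Leg 4 (087°, 41 nmi): east 41 sin 87° = 40.94, north 41 cos 87° = 2.15
Net: -29.47 east, -46.93 north. Distance = √((-29.47)² + (-46.93)²) = 55.414 nmi.

55.4 nmi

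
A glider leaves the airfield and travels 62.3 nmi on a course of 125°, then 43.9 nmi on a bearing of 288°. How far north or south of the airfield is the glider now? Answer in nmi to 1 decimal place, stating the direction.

Leg 1 (125°, 62.3 nmi): east 62.3 sin 125° = 51.03, north 62.3 cos 125° = -35.73
Leg 2 (288°, 43.9 nmi): east 43.9 sin 288° = -41.75, north 43.9 cos 288° = 13.57
Net north component: -22.17 nmi.

22.2 nmi south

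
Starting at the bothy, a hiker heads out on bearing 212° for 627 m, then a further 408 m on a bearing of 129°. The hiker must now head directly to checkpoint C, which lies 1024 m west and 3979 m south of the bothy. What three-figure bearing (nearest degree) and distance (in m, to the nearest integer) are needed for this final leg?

Leg 1 (212°, 627 m): east 627 sin 212° = -332.26, north 627 cos 212° = -531.73
Leg 2 (129°, 408 m): east 408 sin 129° = 317.08, north 408 cos 129° = -256.76
Current position: (-15.18, -788.49). Target: (-1024, -3979). Remaining: Δeast = -1008.82, Δnorth = -3190.51.
Bearing = atan2(-1008.82, -3190.51) mod 360° = 197.55°; distance = √((-1008.82)² + (-3190.51)²) = 3346.203 m.

198°, 3346 m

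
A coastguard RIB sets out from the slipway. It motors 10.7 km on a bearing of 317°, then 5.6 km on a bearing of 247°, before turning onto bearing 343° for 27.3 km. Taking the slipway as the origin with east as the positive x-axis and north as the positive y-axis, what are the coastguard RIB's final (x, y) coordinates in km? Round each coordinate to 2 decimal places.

(-20.43, 31.74)

Leg 1 (317°, 10.7 km): east 10.7 sin 317° = -7.30, north 10.7 cos 317° = 7.83
Leg 2 (247°, 5.6 km): east 5.6 sin 247° = -5.15, north 5.6 cos 247° = -2.19
Leg 3 (343°, 27.3 km): east 27.3 sin 343° = -7.98, north 27.3 cos 343° = 26.11
Summing: -20.43 km east, 31.74 km north → (-20.43, 31.74).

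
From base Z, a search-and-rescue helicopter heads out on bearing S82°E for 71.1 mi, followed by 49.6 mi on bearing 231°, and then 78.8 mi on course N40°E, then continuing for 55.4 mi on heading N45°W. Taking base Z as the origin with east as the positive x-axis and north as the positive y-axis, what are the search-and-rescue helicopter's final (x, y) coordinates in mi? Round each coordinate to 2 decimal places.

Leg 1 (S82°E, 71.1 mi): east 71.1 sin 98° = 70.41, north 71.1 cos 98° = -9.90
Leg 2 (231°, 49.6 mi): east 49.6 sin 231° = -38.55, north 49.6 cos 231° = -31.21
Leg 3 (N40°E, 78.8 mi): east 78.8 sin 40° = 50.65, north 78.8 cos 40° = 60.36
Leg 4 (N45°W, 55.4 mi): east 55.4 sin 315° = -39.17, north 55.4 cos 315° = 39.17
Summing: 43.34 mi east, 58.43 mi north → (43.34, 58.43).

(43.34, 58.43)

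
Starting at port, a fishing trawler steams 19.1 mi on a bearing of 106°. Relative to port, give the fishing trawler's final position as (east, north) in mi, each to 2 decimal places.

Leg 1 (106°, 19.1 mi): east 19.1 sin 106° = 18.36, north 19.1 cos 106° = -5.26
Summing: 18.36 mi east, -5.26 mi north → (18.36, -5.26).

(18.36, -5.26)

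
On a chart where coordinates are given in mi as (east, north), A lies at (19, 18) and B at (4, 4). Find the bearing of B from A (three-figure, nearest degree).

Δeast = 4 − 19 = -15.00; Δnorth = 4 − 18 = -14.00.
Bearing = atan2(Δeast, Δnorth) mod 360° = 226.97° ≈ 227°.

227°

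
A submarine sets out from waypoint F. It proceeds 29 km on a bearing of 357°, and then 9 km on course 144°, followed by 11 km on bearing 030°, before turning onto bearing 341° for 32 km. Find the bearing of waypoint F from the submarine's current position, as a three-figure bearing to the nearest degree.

Leg 1 (357°, 29 km): east 29 sin 357° = -1.52, north 29 cos 357° = 28.96
Leg 2 (144°, 9 km): east 9 sin 144° = 5.29, north 9 cos 144° = -7.28
Leg 3 (030°, 11 km): east 11 sin 30° = 5.50, north 11 cos 30° = 9.53
Leg 4 (341°, 32 km): east 32 sin 341° = -10.42, north 32 cos 341° = 30.26
Net displacement: -1.15 east, 61.46 north. Direction back to start is (1.15, -61.46): bearing = atan2(1.15, -61.46) mod 360° = 178.93° ≈ 179°.

179°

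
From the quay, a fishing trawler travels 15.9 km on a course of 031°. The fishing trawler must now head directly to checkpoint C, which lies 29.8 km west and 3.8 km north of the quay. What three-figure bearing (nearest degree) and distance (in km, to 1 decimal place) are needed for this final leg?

Leg 1 (031°, 15.9 km): east 15.9 sin 31° = 8.19, north 15.9 cos 31° = 13.63
Current position: (8.19, 13.63). Target: (-29.8, 3.8). Remaining: Δeast = -37.99, Δnorth = -9.83.
Bearing = atan2(-37.99, -9.83) mod 360° = 255.49°; distance = √((-37.99)² + (-9.83)²) = 39.240 km.

255°, 39.2 km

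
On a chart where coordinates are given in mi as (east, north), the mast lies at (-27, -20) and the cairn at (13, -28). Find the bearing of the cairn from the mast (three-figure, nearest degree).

Δeast = 13 − -27 = 40.00; Δnorth = -28 − -20 = -8.00.
Bearing = atan2(Δeast, Δnorth) mod 360° = 101.31° ≈ 101°.

101°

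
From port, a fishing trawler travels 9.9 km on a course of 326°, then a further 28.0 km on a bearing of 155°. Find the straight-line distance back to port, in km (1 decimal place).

Leg 1 (326°, 9.9 km): east 9.9 sin 326° = -5.54, north 9.9 cos 326° = 8.21
Leg 2 (155°, 28.0 km): east 28.0 sin 155° = 11.83, north 28.0 cos 155° = -25.38
Net: 6.30 east, -17.17 north. Distance = √((6.30)² + (-17.17)²) = 18.288 km.

18.3 km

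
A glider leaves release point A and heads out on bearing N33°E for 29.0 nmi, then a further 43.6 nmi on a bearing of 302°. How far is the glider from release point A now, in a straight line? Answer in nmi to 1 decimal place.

Leg 1 (N33°E, 29.0 nmi): east 29.0 sin 33° = 15.79, north 29.0 cos 33° = 24.32
Leg 2 (302°, 43.6 nmi): east 43.6 sin 302° = -36.97, north 43.6 cos 302° = 23.10
Net: -21.18 east, 47.43 north. Distance = √((-21.18)² + (47.43)²) = 51.941 nmi.

51.9 nmi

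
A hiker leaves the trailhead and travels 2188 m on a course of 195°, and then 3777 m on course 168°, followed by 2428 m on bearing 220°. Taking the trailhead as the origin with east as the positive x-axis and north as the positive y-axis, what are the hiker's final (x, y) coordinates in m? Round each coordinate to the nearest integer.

(-1342, -7668)

Leg 1 (195°, 2188 m): east 2188 sin 195° = -566.30, north 2188 cos 195° = -2113.45
Leg 2 (168°, 3777 m): east 3777 sin 168° = 785.28, north 3777 cos 168° = -3694.46
Leg 3 (220°, 2428 m): east 2428 sin 220° = -1560.69, north 2428 cos 220° = -1859.96
Summing: -1341.70 m east, -7667.87 m north → (-1342, -7668).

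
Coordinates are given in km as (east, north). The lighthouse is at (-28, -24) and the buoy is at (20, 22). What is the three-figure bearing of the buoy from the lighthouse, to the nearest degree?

Δeast = 20 − -28 = 48.00; Δnorth = 22 − -24 = 46.00.
Bearing = atan2(Δeast, Δnorth) mod 360° = 46.22° ≈ 046°.

046°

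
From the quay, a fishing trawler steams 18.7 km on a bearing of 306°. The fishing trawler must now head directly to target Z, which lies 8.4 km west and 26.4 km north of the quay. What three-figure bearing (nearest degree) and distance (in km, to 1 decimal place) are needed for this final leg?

Leg 1 (306°, 18.7 km): east 18.7 sin 306° = -15.13, north 18.7 cos 306° = 10.99
Current position: (-15.13, 10.99). Target: (-8.4, 26.4). Remaining: Δeast = 6.73, Δnorth = 15.41.
Bearing = atan2(6.73, 15.41) mod 360° = 23.59°; distance = √((6.73)² + (15.41)²) = 16.813 km.

024°, 16.8 km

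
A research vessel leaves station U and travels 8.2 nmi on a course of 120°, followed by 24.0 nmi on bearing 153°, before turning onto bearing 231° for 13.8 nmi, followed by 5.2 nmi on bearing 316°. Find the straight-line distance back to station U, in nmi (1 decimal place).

30.6 nmi

Leg 1 (120°, 8.2 nmi): east 8.2 sin 120° = 7.10, north 8.2 cos 120° = -4.10
Leg 2 (153°, 24.0 nmi): east 24.0 sin 153° = 10.90, north 24.0 cos 153° = -21.38
Leg 3 (231°, 13.8 nmi): east 13.8 sin 231° = -10.72, north 13.8 cos 231° = -8.68
Leg 4 (316°, 5.2 nmi): east 5.2 sin 316° = -3.61, north 5.2 cos 316° = 3.74
Net: 3.66 east, -30.43 north. Distance = √((3.66)² + (-30.43)²) = 30.648 nmi.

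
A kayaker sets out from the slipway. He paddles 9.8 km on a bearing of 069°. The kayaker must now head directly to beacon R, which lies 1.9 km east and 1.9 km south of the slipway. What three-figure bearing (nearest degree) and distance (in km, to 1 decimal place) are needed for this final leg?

Leg 1 (069°, 9.8 km): east 9.8 sin 69° = 9.15, north 9.8 cos 69° = 3.51
Current position: (9.15, 3.51). Target: (1.9, -1.9). Remaining: Δeast = -7.25, Δnorth = -5.41.
Bearing = atan2(-7.25, -5.41) mod 360° = 233.26°; distance = √((-7.25)² + (-5.41)²) = 9.046 km.

233°, 9.0 km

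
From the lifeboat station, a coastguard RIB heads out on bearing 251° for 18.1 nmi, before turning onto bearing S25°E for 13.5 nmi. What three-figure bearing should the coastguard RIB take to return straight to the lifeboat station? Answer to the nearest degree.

032°

Leg 1 (251°, 18.1 nmi): east 18.1 sin 251° = -17.11, north 18.1 cos 251° = -5.89
Leg 2 (S25°E, 13.5 nmi): east 13.5 sin 155° = 5.71, north 13.5 cos 155° = -12.24
Net displacement: -11.41 east, -18.13 north. Direction back to start is (11.41, 18.13): bearing = atan2(11.41, 18.13) mod 360° = 32.18° ≈ 032°.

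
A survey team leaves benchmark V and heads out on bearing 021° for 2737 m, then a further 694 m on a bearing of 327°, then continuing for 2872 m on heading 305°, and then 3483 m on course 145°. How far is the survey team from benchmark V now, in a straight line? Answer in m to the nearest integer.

1947 m

Leg 1 (021°, 2737 m): east 2737 sin 21° = 980.85, north 2737 cos 21° = 2555.21
Leg 2 (327°, 694 m): east 694 sin 327° = -377.98, north 694 cos 327° = 582.04
Leg 3 (305°, 2872 m): east 2872 sin 305° = -2352.60, north 2872 cos 305° = 1647.31
Leg 4 (145°, 3483 m): east 3483 sin 145° = 1997.77, north 3483 cos 145° = -2853.11
Net: 248.04 east, 1931.45 north. Distance = √((248.04)² + (1931.45)²) = 1947.313 m.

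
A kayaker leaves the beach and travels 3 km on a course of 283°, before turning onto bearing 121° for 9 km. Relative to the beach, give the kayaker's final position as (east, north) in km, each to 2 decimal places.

Leg 1 (283°, 3 km): east 3 sin 283° = -2.92, north 3 cos 283° = 0.67
Leg 2 (121°, 9 km): east 9 sin 121° = 7.71, north 9 cos 121° = -4.64
Summing: 4.79 km east, -3.96 km north → (4.79, -3.96).

(4.79, -3.96)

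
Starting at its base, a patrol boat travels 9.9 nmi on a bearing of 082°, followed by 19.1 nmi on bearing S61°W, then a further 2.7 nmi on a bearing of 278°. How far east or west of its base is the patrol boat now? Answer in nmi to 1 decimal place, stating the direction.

9.6 nmi west

Leg 1 (082°, 9.9 nmi): east 9.9 sin 82° = 9.80, north 9.9 cos 82° = 1.38
Leg 2 (S61°W, 19.1 nmi): east 19.1 sin 241° = -16.71, north 19.1 cos 241° = -9.26
Leg 3 (278°, 2.7 nmi): east 2.7 sin 278° = -2.67, north 2.7 cos 278° = 0.38
Net east component: -9.58 nmi.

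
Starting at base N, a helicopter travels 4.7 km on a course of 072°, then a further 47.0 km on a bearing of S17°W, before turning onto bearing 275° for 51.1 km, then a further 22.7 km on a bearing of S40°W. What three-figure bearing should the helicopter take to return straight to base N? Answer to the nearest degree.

053°

Leg 1 (072°, 4.7 km): east 4.7 sin 72° = 4.47, north 4.7 cos 72° = 1.45
Leg 2 (S17°W, 47.0 km): east 47.0 sin 197° = -13.74, north 47.0 cos 197° = -44.95
Leg 3 (275°, 51.1 km): east 51.1 sin 275° = -50.91, north 51.1 cos 275° = 4.45
Leg 4 (S40°W, 22.7 km): east 22.7 sin 220° = -14.59, north 22.7 cos 220° = -17.39
Net displacement: -74.77 east, -56.43 north. Direction back to start is (74.77, 56.43): bearing = atan2(74.77, 56.43) mod 360° = 52.96° ≈ 053°.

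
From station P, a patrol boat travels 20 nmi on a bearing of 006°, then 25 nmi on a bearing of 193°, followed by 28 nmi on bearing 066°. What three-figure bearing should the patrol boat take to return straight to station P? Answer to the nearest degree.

Leg 1 (006°, 20 nmi): east 20 sin 6° = 2.09, north 20 cos 6° = 19.89
Leg 2 (193°, 25 nmi): east 25 sin 193° = -5.62, north 25 cos 193° = -24.36
Leg 3 (066°, 28 nmi): east 28 sin 66° = 25.58, north 28 cos 66° = 11.39
Net displacement: 22.05 east, 6.92 north. Direction back to start is (-22.05, -6.92): bearing = atan2(-22.05, -6.92) mod 360° = 252.57° ≈ 253°.

253°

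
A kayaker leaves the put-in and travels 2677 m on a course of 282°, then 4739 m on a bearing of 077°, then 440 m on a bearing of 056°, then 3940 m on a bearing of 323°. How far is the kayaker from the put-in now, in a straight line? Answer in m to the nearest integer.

5015 m

Leg 1 (282°, 2677 m): east 2677 sin 282° = -2618.50, north 2677 cos 282° = 556.58
Leg 2 (077°, 4739 m): east 4739 sin 77° = 4617.54, north 4739 cos 77° = 1066.04
Leg 3 (056°, 440 m): east 440 sin 56° = 364.78, north 440 cos 56° = 246.04
Leg 4 (323°, 3940 m): east 3940 sin 323° = -2371.15, north 3940 cos 323° = 3146.62
Net: -7.34 east, 5015.29 north. Distance = √((-7.34)² + (5015.29)²) = 5015.297 m.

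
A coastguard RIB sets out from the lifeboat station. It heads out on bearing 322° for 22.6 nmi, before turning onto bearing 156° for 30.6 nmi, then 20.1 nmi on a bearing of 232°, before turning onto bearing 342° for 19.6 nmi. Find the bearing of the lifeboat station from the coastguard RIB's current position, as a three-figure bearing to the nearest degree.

Leg 1 (322°, 22.6 nmi): east 22.6 sin 322° = -13.91, north 22.6 cos 322° = 17.81
Leg 2 (156°, 30.6 nmi): east 30.6 sin 156° = 12.45, north 30.6 cos 156° = -27.95
Leg 3 (232°, 20.1 nmi): east 20.1 sin 232° = -15.84, north 20.1 cos 232° = -12.37
Leg 4 (342°, 19.6 nmi): east 19.6 sin 342° = -6.06, north 19.6 cos 342° = 18.64
Net displacement: -23.36 east, -3.88 north. Direction back to start is (23.36, 3.88): bearing = atan2(23.36, 3.88) mod 360° = 80.57° ≈ 081°.

081°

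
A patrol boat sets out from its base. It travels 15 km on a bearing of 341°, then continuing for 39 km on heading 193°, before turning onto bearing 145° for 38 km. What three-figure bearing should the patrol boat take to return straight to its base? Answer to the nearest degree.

352°

Leg 1 (341°, 15 km): east 15 sin 341° = -4.88, north 15 cos 341° = 14.18
Leg 2 (193°, 39 km): east 39 sin 193° = -8.77, north 39 cos 193° = -38.00
Leg 3 (145°, 38 km): east 38 sin 145° = 21.80, north 38 cos 145° = -31.13
Net displacement: 8.14 east, -54.95 north. Direction back to start is (-8.14, 54.95): bearing = atan2(-8.14, 54.95) mod 360° = 351.57° ≈ 352°.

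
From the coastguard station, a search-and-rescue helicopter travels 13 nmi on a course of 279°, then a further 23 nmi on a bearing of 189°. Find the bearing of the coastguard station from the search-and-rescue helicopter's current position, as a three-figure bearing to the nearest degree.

038°

Leg 1 (279°, 13 nmi): east 13 sin 279° = -12.84, north 13 cos 279° = 2.03
Leg 2 (189°, 23 nmi): east 23 sin 189° = -3.60, north 23 cos 189° = -22.72
Net displacement: -16.44 east, -20.68 north. Direction back to start is (16.44, 20.68): bearing = atan2(16.44, 20.68) mod 360° = 38.48° ≈ 038°.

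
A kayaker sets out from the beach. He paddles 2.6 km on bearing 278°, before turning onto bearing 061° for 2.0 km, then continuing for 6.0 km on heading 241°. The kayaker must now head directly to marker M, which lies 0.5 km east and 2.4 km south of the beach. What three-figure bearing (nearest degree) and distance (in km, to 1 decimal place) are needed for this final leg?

097°, 6.6 km

Leg 1 (278°, 2.6 km): east 2.6 sin 278° = -2.57, north 2.6 cos 278° = 0.36
Leg 2 (061°, 2.0 km): east 2.0 sin 61° = 1.75, north 2.0 cos 61° = 0.97
Leg 3 (241°, 6.0 km): east 6.0 sin 241° = -5.25, north 6.0 cos 241° = -2.91
Current position: (-6.07, -1.58). Target: (0.5, -2.4). Remaining: Δeast = 6.57, Δnorth = -0.82.
Bearing = atan2(6.57, -0.82) mod 360° = 97.13°; distance = √((6.57)² + (-0.82)²) = 6.624 km.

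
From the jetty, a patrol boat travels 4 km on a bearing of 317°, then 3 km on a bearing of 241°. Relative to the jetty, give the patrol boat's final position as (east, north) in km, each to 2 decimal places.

Leg 1 (317°, 4 km): east 4 sin 317° = -2.73, north 4 cos 317° = 2.93
Leg 2 (241°, 3 km): east 3 sin 241° = -2.62, north 3 cos 241° = -1.45
Summing: -5.35 km east, 1.47 km north → (-5.35, 1.47).

(-5.35, 1.47)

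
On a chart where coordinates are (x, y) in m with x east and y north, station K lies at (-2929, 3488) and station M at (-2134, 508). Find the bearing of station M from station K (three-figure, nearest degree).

Δeast = -2134 − -2929 = 795.00; Δnorth = 508 − 3488 = -2980.00.
Bearing = atan2(Δeast, Δnorth) mod 360° = 165.06° ≈ 165°.

165°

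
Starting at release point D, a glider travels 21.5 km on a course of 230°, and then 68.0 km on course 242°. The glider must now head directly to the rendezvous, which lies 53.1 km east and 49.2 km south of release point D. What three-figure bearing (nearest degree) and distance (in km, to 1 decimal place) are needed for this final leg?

Leg 1 (230°, 21.5 km): east 21.5 sin 230° = -16.47, north 21.5 cos 230° = -13.82
Leg 2 (242°, 68.0 km): east 68.0 sin 242° = -60.04, north 68.0 cos 242° = -31.92
Current position: (-76.51, -45.74). Target: (53.1, -49.2). Remaining: Δeast = 129.61, Δnorth = -3.46.
Bearing = atan2(129.61, -3.46) mod 360° = 91.53°; distance = √((129.61)² + (-3.46)²) = 129.656 km.

092°, 129.7 km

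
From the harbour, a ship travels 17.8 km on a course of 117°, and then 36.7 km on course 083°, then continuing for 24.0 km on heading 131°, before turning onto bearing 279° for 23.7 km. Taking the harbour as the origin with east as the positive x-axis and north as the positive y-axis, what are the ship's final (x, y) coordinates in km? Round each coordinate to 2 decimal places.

(46.99, -15.65)

Leg 1 (117°, 17.8 km): east 17.8 sin 117° = 15.86, north 17.8 cos 117° = -8.08
Leg 2 (083°, 36.7 km): east 36.7 sin 83° = 36.43, north 36.7 cos 83° = 4.47
Leg 3 (131°, 24.0 km): east 24.0 sin 131° = 18.11, north 24.0 cos 131° = -15.75
Leg 4 (279°, 23.7 km): east 23.7 sin 279° = -23.41, north 23.7 cos 279° = 3.71
Summing: 46.99 km east, -15.65 km north → (46.99, -15.65).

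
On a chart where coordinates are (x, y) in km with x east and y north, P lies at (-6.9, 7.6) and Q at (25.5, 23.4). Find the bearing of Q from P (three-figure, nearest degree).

Δeast = 25.5 − -6.9 = 32.40; Δnorth = 23.4 − 7.6 = 15.80.
Bearing = atan2(Δeast, Δnorth) mod 360° = 64.00° ≈ 064°.

064°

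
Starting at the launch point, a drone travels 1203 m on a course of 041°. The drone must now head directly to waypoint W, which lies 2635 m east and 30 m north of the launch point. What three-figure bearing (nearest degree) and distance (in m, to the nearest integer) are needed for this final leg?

115°, 2044 m

Leg 1 (041°, 1203 m): east 1203 sin 41° = 789.24, north 1203 cos 41° = 907.92
Current position: (789.24, 907.92). Target: (2635, 30). Remaining: Δeast = 1845.76, Δnorth = -877.92.
Bearing = atan2(1845.76, -877.92) mod 360° = 115.44°; distance = √((1845.76)² + (-877.92)²) = 2043.910 m.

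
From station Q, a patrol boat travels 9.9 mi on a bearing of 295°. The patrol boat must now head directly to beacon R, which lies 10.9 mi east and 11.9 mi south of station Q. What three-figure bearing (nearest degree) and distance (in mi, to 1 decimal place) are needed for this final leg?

Leg 1 (295°, 9.9 mi): east 9.9 sin 295° = -8.97, north 9.9 cos 295° = 4.18
Current position: (-8.97, 4.18). Target: (10.9, -11.9). Remaining: Δeast = 19.87, Δnorth = -16.08.
Bearing = atan2(19.87, -16.08) mod 360° = 128.99°; distance = √((19.87)² + (-16.08)²) = 25.566 mi.

129°, 25.6 mi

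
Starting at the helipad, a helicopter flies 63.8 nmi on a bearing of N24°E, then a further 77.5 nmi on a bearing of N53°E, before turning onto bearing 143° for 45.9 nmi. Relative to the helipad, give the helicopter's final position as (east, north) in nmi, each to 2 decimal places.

(115.47, 68.27)

Leg 1 (N24°E, 63.8 nmi): east 63.8 sin 24° = 25.95, north 63.8 cos 24° = 58.28
Leg 2 (N53°E, 77.5 nmi): east 77.5 sin 53° = 61.89, north 77.5 cos 53° = 46.64
Leg 3 (143°, 45.9 nmi): east 45.9 sin 143° = 27.62, north 45.9 cos 143° = -36.66
Summing: 115.47 nmi east, 68.27 nmi north → (115.47, 68.27).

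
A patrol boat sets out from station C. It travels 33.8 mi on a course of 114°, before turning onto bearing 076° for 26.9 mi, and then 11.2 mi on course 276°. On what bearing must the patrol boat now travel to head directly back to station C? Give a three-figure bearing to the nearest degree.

Leg 1 (114°, 33.8 mi): east 33.8 sin 114° = 30.88, north 33.8 cos 114° = -13.75
Leg 2 (076°, 26.9 mi): east 26.9 sin 76° = 26.10, north 26.9 cos 76° = 6.51
Leg 3 (276°, 11.2 mi): east 11.2 sin 276° = -11.14, north 11.2 cos 276° = 1.17
Net displacement: 45.84 east, -6.07 north. Direction back to start is (-45.84, 6.07): bearing = atan2(-45.84, 6.07) mod 360° = 277.54° ≈ 278°.

278°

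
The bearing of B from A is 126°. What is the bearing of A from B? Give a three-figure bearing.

Back-bearing = 126° + 180° = 306°.

306°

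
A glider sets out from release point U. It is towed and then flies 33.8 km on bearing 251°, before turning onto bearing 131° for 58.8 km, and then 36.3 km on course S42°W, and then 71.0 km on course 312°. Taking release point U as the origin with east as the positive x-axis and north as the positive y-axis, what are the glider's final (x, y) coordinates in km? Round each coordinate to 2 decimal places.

Leg 1 (251°, 33.8 km): east 33.8 sin 251° = -31.96, north 33.8 cos 251° = -11.00
Leg 2 (131°, 58.8 km): east 58.8 sin 131° = 44.38, north 58.8 cos 131° = -38.58
Leg 3 (S42°W, 36.3 km): east 36.3 sin 222° = -24.29, north 36.3 cos 222° = -26.98
Leg 4 (312°, 71.0 km): east 71.0 sin 312° = -52.76, north 71.0 cos 312° = 47.51
Summing: -64.63 km east, -29.05 km north → (-64.63, -29.05).

(-64.63, -29.05)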